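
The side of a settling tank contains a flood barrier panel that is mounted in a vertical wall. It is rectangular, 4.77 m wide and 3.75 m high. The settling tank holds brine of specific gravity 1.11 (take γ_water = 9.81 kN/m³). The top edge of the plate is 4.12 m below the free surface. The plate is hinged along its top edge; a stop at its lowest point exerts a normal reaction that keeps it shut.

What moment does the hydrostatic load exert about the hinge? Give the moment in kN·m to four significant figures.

M ≈ 2418 kN·m

γ = 1.11 × 9.81 = 10.8891 kN/m³.
The centroid lies 3.75/2 = 1.875 m below the top edge, so the centroid depth is h_c = 4.12 + 1.875 = 5.995 m.
A = 4.77 × 3.75 = 17.8875 m².
Resultant F = γ·h_c·A = 10.8891 × 5.995 × 17.8875 = 1167.7 kN.
I_c = b·h³/12 = 4.77 × 3.75³/12 = 20.9619 m⁴.
Centre of pressure: y_p = y_c + I_c/(y_c·A) = 5.995 + 20.9619/(5.995 × 17.8875) = 5.995 + 0.195475 = 6.19048 m along the plane.
The resultant acts 1.875 + 0.195475 = 2.07048 m (along the plate) below the hinge at the top edge, so the moment about the hinge is M = F × 2.07048 = 1167.7 × 2.07048 = 2417.7 kN·m.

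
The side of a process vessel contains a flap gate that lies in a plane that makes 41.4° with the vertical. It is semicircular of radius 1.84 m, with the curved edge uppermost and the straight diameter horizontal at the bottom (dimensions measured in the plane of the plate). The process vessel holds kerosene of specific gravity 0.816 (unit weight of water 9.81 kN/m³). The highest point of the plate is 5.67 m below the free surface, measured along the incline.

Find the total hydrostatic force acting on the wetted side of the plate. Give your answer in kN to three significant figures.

F ≈ 215 kN

γ = 0.816 × 9.81 = 8.00496 kN/m³.
The plate makes 41.4° with the vertical, i.e. θ = 90° − 41.4° = 48.6° to the horizontal. Measuring y along the incline from the free-surface line, vertical depth h = y·sinθ with sinθ = 0.750111.
The centroid lies 4r/(3π) = 0.78092 m above the diameter, so r − 4r/(3π) = 1.84 − 0.78092 = 1.05908 m below the topmost point, so y_c = 5.67 + 1.05908 = 6.72908 m and h_c = 6.72908 × 0.750111 = 5.04756 m.
A = πr²/2 = π × 1.84²/2 = 5.31809 m².
Resultant F = γ·h_c·A = 8.00496 × 5.04756 × 5.31809 = 214.88 kN.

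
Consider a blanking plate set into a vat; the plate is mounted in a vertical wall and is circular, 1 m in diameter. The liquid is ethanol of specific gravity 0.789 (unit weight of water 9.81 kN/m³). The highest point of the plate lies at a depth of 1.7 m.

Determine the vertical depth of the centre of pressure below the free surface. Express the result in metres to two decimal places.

γ = 0.789 × 9.81 = 7.74009 kN/m³.
The centroid is at the centre, 0.5 m below the top of the plate, so the centroid depth is h_c = 1.7 + 0.5 = 2.2 m.
A = π(0.5)² = 0.785398 m².
Resultant F = γ·h_c·A = 7.74009 × 2.2 × 0.785398 = 13.3739 kN.
I_c = πr⁴/4 = π × 0.5⁴/4 = 0.0490874 m⁴.
Centre of pressure: y_p = y_c + I_c/(y_c·A) = 2.2 + 0.0490874/(2.2 × 0.785398) = 2.2 + 0.0284091 = 2.22841 m along the plane.

h_p = 2.23 m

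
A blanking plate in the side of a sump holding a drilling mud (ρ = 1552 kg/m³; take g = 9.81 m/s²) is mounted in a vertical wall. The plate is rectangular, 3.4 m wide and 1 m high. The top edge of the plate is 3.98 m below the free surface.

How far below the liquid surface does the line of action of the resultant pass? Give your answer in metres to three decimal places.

γ = ρg = 1552 × 9.81 / 1000 = 15.22512 kN/m³.
The centroid lies 1/2 = 0.5 m below the top edge, so the centroid depth is h_c = 3.98 + 0.5 = 4.48 m.
A = 3.4 × 1 = 3.4 m².
Resultant F = γ·h_c·A = 15.22512 × 4.48 × 3.4 = 231.909 kN.
I_c = b·h³/12 = 3.4 × 1³/12 = 0.283333 m⁴.
Centre of pressure: y_p = y_c + I_c/(y_c·A) = 4.48 + 0.283333/(4.48 × 3.4) = 4.48 + 0.0186012 = 4.4986 m along the plane.

h_p = 4.499 m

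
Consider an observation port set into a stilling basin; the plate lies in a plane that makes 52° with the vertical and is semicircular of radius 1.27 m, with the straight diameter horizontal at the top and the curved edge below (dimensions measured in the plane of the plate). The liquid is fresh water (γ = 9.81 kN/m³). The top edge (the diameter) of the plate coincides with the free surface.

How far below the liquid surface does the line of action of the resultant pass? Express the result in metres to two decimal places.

γ = 9.81 kN/m³.
The plate makes 52° with the vertical, i.e. θ = 90° − 52° = 38° to the horizontal. Measuring y along the incline from the free-surface line, vertical depth h = y·sinθ with sinθ = 0.615661.
The centroid of a semicircle lies 4r/(3π) = 0.539005 m from the diameter, here below the top edge, so y_c = 0.539005 m and h_c = 0.539005 × 0.615661 = 0.331844 m.
A = πr²/2 = π × 1.27²/2 = 2.53354 m².
Resultant F = γ·h_c·A = 9.81 × 0.331844 × 2.53354 = 8.24766 kN.
I_c = (π/8 − 8/(9π))·r⁴ = 0.109757 × 1.27⁴ = 0.285527 m⁴.
Centre of pressure: y_p = y_c + I_c/(y_c·A) = 0.539005 + 0.285527/(0.539005 × 2.53354) = 0.539005 + 0.209087 = 0.748092 m along the plane.
Vertically, h_p = y_p·sinθ = 0.748092 × 0.615661 = 0.460571 m.

h_p = 0.46 m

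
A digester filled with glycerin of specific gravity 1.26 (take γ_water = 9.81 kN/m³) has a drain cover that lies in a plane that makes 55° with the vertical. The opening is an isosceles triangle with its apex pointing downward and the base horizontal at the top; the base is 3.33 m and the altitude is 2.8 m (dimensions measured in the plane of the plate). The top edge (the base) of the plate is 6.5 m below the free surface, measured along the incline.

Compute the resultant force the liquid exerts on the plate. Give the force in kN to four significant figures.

γ = 1.26 × 9.81 = 12.3606 kN/m³.
The plate makes 55° with the vertical, i.e. θ = 90° − 55° = 35° to the horizontal. Measuring y along the incline from the free-surface line, vertical depth h = y·sinθ with sinθ = 0.573576.
With the apex down, the centroid sits h/3 = 2.8/3 = 0.933333 m below the base (the top edge), so y_c = 6.5 + 0.933333 = 7.43333 m and h_c = 7.43333 × 0.573576 = 4.26358 m.
A = ½ × 3.33 × 2.8 = 4.662 m².
Resultant F = γ·h_c·A = 12.3606 × 4.26358 × 4.662 = 245.689 kN.

F ≈ 245.7 kN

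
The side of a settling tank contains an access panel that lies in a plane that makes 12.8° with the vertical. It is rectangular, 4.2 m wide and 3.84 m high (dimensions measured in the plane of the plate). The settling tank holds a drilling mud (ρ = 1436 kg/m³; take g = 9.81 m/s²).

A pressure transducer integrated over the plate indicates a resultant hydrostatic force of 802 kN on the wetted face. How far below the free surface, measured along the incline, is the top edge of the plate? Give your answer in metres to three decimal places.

γ = ρg = 1436 × 9.81 / 1000 = 14.08716 kN/m³.
A = 4.2 × 3.84 = 16.128 m².
From F = γ·h_c·A, the centroid depth is h_c = 802/(14.08716 × 16.128) = 3.52997 m.
The plate makes 12.8° with the vertical, i.e. θ = 90° − 12.8° = 77.2° to the horizontal. Measuring y along the incline from the free-surface line, vertical depth h = y·sinθ with sinθ = 0.975149.
Along the incline, y_c = h_c/sinθ = 3.52997/0.975149 = 3.61993 m.
The centroid lies 3.84/2 = 1.92 m below the top edge, so the top edge sits at y_top = 3.61993 − 1.92 = 1.69993 m along the incline.

y_top ≈ 1.700 m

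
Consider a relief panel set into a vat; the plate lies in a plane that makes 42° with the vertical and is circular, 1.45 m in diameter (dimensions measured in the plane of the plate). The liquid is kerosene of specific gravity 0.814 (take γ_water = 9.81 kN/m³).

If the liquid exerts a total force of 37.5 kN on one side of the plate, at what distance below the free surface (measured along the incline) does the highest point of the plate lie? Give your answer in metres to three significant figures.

y_top ≈ 3.10 m

γ = 0.814 × 9.81 = 7.98534 kN/m³.
A = π(0.725)² = 1.6513 m².
From F = γ·h_c·A, the centroid depth is h_c = 37.5/(7.98534 × 1.6513) = 2.84388 m.
The plate makes 42° with the vertical, i.e. θ = 90° − 42° = 48° to the horizontal. Measuring y along the incline from the free-surface line, vertical depth h = y·sinθ with sinθ = 0.743145.
Along the incline, y_c = h_c/sinθ = 2.84388/0.743145 = 3.82682 m.
The centroid is at the centre, 0.725 m below the top of the plate, so the highest point sits at y_top = 3.82682 − 0.725 = 3.10182 m along the incline.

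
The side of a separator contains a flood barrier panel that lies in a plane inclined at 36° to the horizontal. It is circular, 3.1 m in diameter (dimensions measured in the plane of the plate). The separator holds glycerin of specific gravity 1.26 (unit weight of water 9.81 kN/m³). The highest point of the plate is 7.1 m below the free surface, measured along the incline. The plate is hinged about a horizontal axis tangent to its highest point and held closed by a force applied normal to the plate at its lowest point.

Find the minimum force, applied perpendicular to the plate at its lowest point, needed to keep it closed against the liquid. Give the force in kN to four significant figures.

P ≈ 247.8 kN

γ = 1.26 × 9.81 = 12.3606 kN/m³.
Let θ = 36° be the plate's angle to the horizontal; measure y along the incline from where the plane meets the free surface. Vertical depth h = y·sinθ with sinθ = 0.587785.
The centroid is at the centre, 1.55 m below the top of the plate, so y_c = 7.1 + 1.55 = 8.65 m and h_c = 8.65 × 0.587785 = 5.08434 m.
A = π(1.55)² = 7.54768 m².
Resultant F = γ·h_c·A = 12.3606 × 5.08434 × 7.54768 = 474.338 kN.
I_c = πr⁴/4 = π × 1.55⁴/4 = 4.53332 m⁴.
Centre of pressure: y_p = y_c + I_c/(y_c·A) = 8.65 + 4.53332/(8.65 × 7.54768) = 8.65 + 0.0694363 = 8.71944 m along the plane.
The resultant acts 1.55 + 0.0694363 = 1.61944 m (along the plate) below the hinge at the top edge, so the moment about the hinge is M = F × 1.61944 = 474.338 × 1.61944 = 768.162 kN·m.
A normal force at the bottom, 3.1 m from the hinge, must supply this moment: P = 768.162/3.1 = 247.794 kN.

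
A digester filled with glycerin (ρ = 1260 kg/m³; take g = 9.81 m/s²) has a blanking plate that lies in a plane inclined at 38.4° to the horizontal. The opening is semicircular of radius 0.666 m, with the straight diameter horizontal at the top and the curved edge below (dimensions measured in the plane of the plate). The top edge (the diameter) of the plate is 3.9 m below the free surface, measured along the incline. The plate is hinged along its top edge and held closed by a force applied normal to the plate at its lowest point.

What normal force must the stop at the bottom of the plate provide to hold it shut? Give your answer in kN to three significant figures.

γ = ρg = 1260 × 9.81 / 1000 = 12.3606 kN/m³.
Let θ = 38.4° be the plate's angle to the horizontal; measure y along the incline from where the plane meets the free surface. Vertical depth h = y·sinθ with sinθ = 0.621148.
The centroid of a semicircle lies 4r/(3π) = 0.282659 m from the diameter, here below the top edge, so y_c = 3.9 + 0.282659 = 4.18266 m and h_c = 4.18266 × 0.621148 = 2.59805 m.
A = πr²/2 = π × 0.666²/2 = 0.696736 m².
Resultant F = γ·h_c·A = 12.3606 × 2.59805 × 0.696736 = 22.3746 kN.
I_c = (π/8 − 8/(9π))·r⁴ = 0.109757 × 0.666⁴ = 0.0215938 m⁴.
Centre of pressure: y_p = y_c + I_c/(y_c·A) = 4.18266 + 0.0215938/(4.18266 × 0.696736) = 4.18266 + 0.00740983 = 4.19007 m along the plane.
The resultant acts 0.282659 + 0.00740983 = 0.290069 m (along the plate) below the hinge at the top edge, so the moment about the hinge is M = F × 0.290069 = 22.3746 × 0.290069 = 6.49018 kN·m.
A normal force at the bottom, 0.666 m from the hinge, must supply this moment: P = 6.49018/0.666 = 9.74502 kN.

P ≈ 9.75 kN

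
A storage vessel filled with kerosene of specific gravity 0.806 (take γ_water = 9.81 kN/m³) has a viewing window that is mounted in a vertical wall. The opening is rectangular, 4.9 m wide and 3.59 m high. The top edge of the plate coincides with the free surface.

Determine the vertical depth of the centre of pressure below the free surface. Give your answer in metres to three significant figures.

γ = 0.806 × 9.81 = 7.90686 kN/m³.
The centroid lies 3.59/2 = 1.795 m below the top edge, so the centroid depth is h_c = 1.795 m.
A = 4.9 × 3.59 = 17.591 m².
Resultant F = γ·h_c·A = 7.90686 × 1.795 × 17.591 = 249.666 kN.
I_c = b·h³/12 = 4.9 × 3.59³/12 = 18.8929 m⁴.
Centre of pressure: y_p = y_c + I_c/(y_c·A) = 1.795 + 18.8929/(1.795 × 17.591) = 1.795 + 0.598334 = 2.39333 m along the plane.

h_p = 2.39 m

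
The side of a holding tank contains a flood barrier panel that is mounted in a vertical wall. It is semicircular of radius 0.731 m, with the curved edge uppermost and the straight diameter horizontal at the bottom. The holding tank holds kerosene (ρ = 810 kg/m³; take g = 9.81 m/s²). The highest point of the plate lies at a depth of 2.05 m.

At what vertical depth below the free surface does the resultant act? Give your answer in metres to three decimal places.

γ = ρg = 810 × 9.81 / 1000 = 7.9461 kN/m³.
The centroid lies 4r/(3π) = 0.310246 m above the diameter, so r − 4r/(3π) = 0.731 − 0.310246 = 0.420754 m below the topmost point, so the centroid depth is h_c = 2.05 + 0.420754 = 2.47075 m.
A = πr²/2 = π × 0.731²/2 = 0.839372 m².
Resultant F = γ·h_c·A = 7.9461 × 2.47075 × 0.839372 = 16.4792 kN.
I_c = (π/8 − 8/(9π))·r⁴ = 0.109757 × 0.731⁴ = 0.0313402 m⁴.
Centre of pressure: y_p = y_c + I_c/(y_c·A) = 2.47075 + 0.0313402/(2.47075 × 0.839372) = 2.47075 + 0.0151119 = 2.48586 m along the plane.

h_p = 2.486 m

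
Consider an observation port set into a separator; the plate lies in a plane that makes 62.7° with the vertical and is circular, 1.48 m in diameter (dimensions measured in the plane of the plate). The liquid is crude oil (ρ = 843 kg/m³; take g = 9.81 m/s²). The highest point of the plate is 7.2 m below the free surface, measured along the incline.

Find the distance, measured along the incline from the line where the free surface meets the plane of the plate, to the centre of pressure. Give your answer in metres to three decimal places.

y_p = 7.957 m

γ = ρg = 843 × 9.81 / 1000 = 8.26983 kN/m³.
The plate makes 62.7° with the vertical, i.e. θ = 90° − 62.7° = 27.3° to the horizontal. Measuring y along the incline from the free-surface line, vertical depth h = y·sinθ with sinθ = 0.458650.
The centroid is at the centre, 0.74 m below the top of the plate, so y_c = 7.2 + 0.74 = 7.94 m and h_c = 7.94 × 0.458650 = 3.64168 m.
A = π(0.74)² = 1.72034 m².
Resultant F = γ·h_c·A = 8.26983 × 3.64168 × 1.72034 = 51.8099 kN.
I_c = πr⁴/4 = π × 0.74⁴/4 = 0.235514 m⁴.
Centre of pressure: y_p = y_c + I_c/(y_c·A) = 7.94 + 0.235514/(7.94 × 1.72034) = 7.94 + 0.0172418 = 7.95724 m along the plane.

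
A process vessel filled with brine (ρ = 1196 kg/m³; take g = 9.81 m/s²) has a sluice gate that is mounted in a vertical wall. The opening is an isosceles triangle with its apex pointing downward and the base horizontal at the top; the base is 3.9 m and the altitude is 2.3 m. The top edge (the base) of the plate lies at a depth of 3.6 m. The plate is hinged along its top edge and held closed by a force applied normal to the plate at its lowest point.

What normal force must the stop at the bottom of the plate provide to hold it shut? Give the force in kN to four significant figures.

γ = ρg = 1196 × 9.81 / 1000 = 11.73276 kN/m³.
With the apex down, the centroid sits h/3 = 2.3/3 = 0.766667 m below the base (the top edge), so the centroid depth is h_c = 3.6 + 0.766667 = 4.36667 m.
A = ½ × 3.9 × 2.3 = 4.485 m².
Resultant F = γ·h_c·A = 11.73276 × 4.36667 × 4.485 = 229.78 kN.
I_c = b·h³/36 = 3.9 × 2.3³/36 = 1.31809 m⁴.
Centre of pressure: y_p = y_c + I_c/(y_c·A) = 4.36667 + 1.31809/(4.36667 × 4.485) = 4.36667 + 0.0673027 = 4.43397 m along the plane.
The resultant acts 0.766667 + 0.0673027 = 0.83397 m (along the plate) below the hinge at the top edge, so the moment about the hinge is M = F × 0.83397 = 229.78 × 0.83397 = 191.63 kN·m.
A normal force at the bottom, 2.3 m from the hinge, must supply this moment: P = 191.63/2.3 = 83.3174 kN.

P ≈ 83.32 kN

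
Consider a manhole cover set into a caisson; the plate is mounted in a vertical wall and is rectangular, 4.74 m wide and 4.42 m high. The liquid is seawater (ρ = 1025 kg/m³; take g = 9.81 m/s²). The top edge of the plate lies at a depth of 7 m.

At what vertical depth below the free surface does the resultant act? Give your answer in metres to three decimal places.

γ = ρg = 1025 × 9.81 / 1000 = 10.05525 kN/m³.
The centroid lies 4.42/2 = 2.21 m below the top edge, so the centroid depth is h_c = 7 + 2.21 = 9.21 m.
A = 4.74 × 4.42 = 20.9508 m².
Resultant F = γ·h_c·A = 10.05525 × 9.21 × 20.9508 = 1940.23 kN.
I_c = b·h³/12 = 4.74 × 4.42³/12 = 34.1086 m⁴.
Centre of pressure: y_p = y_c + I_c/(y_c·A) = 9.21 + 34.1086/(9.21 × 20.9508) = 9.21 + 0.176768 = 9.38677 m along the plane.

h_p = 9.387 m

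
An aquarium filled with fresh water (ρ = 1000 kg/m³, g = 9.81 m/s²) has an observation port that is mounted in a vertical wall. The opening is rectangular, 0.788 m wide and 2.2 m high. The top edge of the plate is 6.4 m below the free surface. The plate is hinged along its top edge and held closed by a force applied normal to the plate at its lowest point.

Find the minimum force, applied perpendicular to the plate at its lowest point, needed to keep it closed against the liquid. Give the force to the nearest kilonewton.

γ = ρg = 1000 × 9.81 = 9810 N/m³ = 9.81 kN/m³.
The centroid lies 2.2/2 = 1.1 m below the top edge, so the centroid depth is h_c = 6.4 + 1.1 = 7.5 m.
A = 0.788 × 2.2 = 1.7336 m².
Resultant F = γ·h_c·A = 9.81 × 7.5 × 1.7336 = 127.55 kN.
I_c = b·h³/12 = 0.788 × 2.2³/12 = 0.699219 m⁴.
Centre of pressure: y_p = y_c + I_c/(y_c·A) = 7.5 + 0.699219/(7.5 × 1.7336) = 7.5 + 0.0537778 = 7.55378 m along the plane.
The resultant acts 1.1 + 0.0537778 = 1.15378 m (along the plate) below the hinge at the top edge, so the moment about the hinge is M = F × 1.15378 = 127.55 × 1.15378 = 147.165 kN·m.
A normal force at the bottom, 2.2 m from the hinge, must supply this moment: P = 147.165/2.2 = 66.8932 kN.

P ≈ 67 kN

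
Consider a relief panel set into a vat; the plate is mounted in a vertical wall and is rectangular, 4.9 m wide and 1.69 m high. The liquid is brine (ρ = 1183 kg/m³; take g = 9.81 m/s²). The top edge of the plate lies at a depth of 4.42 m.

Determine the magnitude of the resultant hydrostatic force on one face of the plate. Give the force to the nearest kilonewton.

γ = ρg = 1183 × 9.81 / 1000 = 11.60523 kN/m³.
The centroid lies 1.69/2 = 0.845 m below the top edge, so the centroid depth is h_c = 4.42 + 0.845 = 5.265 m.
A = 4.9 × 1.69 = 8.281 m².
Resultant F = γ·h_c·A = 11.60523 × 5.265 × 8.281 = 505.982 kN.

F ≈ 506 kN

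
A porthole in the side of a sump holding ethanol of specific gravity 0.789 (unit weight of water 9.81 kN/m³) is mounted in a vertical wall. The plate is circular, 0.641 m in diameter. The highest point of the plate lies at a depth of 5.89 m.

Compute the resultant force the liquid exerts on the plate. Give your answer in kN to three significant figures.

γ = 0.789 × 9.81 = 7.74009 kN/m³.
The centroid is at the centre, 0.3205 m below the top of the plate, so the centroid depth is h_c = 5.89 + 0.3205 = 6.2105 m.
A = π(0.3205)² = 0.322705 m².
Resultant F = γ·h_c·A = 7.74009 × 6.2105 × 0.322705 = 15.5124 kN.

F ≈ 15.5 kN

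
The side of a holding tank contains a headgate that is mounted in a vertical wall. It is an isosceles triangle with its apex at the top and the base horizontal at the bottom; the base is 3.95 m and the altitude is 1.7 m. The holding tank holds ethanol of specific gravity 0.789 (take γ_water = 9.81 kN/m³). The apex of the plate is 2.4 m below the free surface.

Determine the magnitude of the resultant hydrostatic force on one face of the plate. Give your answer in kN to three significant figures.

γ = 0.789 × 9.81 = 7.74009 kN/m³.
With the apex up, the centroid sits 2h/3 = 2 × 1.7/3 = 1.13333 m below the apex, so the centroid depth is h_c = 2.4 + 1.13333 = 3.53333 m.
A = ½ × 3.95 × 1.7 = 3.3575 m².
Resultant F = γ·h_c·A = 7.74009 × 3.53333 × 3.3575 = 91.8219 kN.

F ≈ 91.8 kN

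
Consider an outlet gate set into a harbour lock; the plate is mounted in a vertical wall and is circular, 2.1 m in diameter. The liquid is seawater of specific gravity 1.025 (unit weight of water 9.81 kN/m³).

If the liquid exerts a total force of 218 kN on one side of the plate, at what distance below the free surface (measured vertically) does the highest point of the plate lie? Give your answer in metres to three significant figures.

d_top ≈ 5.21 m

γ = 1.025 × 9.81 = 10.05525 kN/m³.
A = π(1.05)² = 3.46361 m².
From F = γ·h_c·A, the centroid depth is h_c = 218/(10.05525 × 3.46361) = 6.25943 m.
The centroid is at the centre, 1.05 m below the top of the plate, so the highest point sits at h_top = 6.25943 − 1.05 = 5.20943 m below the surface.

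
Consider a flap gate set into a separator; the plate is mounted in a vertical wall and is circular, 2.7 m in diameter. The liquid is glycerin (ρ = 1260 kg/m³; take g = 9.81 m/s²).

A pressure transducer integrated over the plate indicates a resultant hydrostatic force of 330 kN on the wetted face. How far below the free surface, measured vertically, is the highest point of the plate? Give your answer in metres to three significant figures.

d_top ≈ 3.31 m

γ = ρg = 1260 × 9.81 / 1000 = 12.3606 kN/m³.
A = π(1.35)² = 5.72555 m².
From F = γ·h_c·A, the centroid depth is h_c = 330/(12.3606 × 5.72555) = 4.66291 m.
The centroid is at the centre, 1.35 m below the top of the plate, so the highest point sits at h_top = 4.66291 − 1.35 = 3.31291 m below the surface.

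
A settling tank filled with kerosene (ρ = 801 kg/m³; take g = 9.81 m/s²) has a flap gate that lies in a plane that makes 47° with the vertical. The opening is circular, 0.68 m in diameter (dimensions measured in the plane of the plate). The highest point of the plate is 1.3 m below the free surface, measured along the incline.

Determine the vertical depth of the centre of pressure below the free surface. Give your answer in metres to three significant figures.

γ = ρg = 801 × 9.81 / 1000 = 7.85781 kN/m³.
The plate makes 47° with the vertical, i.e. θ = 90° − 47° = 43° to the horizontal. Measuring y along the incline from the free-surface line, vertical depth h = y·sinθ with sinθ = 0.681998.
The centroid is at the centre, 0.34 m below the top of the plate, so y_c = 1.3 + 0.34 = 1.64 m and h_c = 1.64 × 0.681998 = 1.11848 m.
A = π(0.34)² = 0.363168 m².
Resultant F = γ·h_c·A = 7.85781 × 1.11848 × 0.363168 = 3.19181 kN.
I_c = πr⁴/4 = π × 0.34⁴/4 = 0.0104956 m⁴.
Centre of pressure: y_p = y_c + I_c/(y_c·A) = 1.64 + 0.0104956/(1.64 × 0.363168) = 1.64 + 0.017622 = 1.65762 m along the plane.
Vertically, h_p = y_p·sinθ = 1.65762 × 0.681998 = 1.13049 m.

h_p = 1.13 m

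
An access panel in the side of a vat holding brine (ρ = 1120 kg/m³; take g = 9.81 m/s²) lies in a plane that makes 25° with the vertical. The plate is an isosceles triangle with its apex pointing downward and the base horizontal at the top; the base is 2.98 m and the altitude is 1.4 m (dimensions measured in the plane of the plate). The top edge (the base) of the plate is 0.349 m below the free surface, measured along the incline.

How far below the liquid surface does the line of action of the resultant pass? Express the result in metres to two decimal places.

γ = ρg = 1120 × 9.81 / 1000 = 10.9872 kN/m³.
The plate makes 25° with the vertical, i.e. θ = 90° − 25° = 65° to the horizontal. Measuring y along the incline from the free-surface line, vertical depth h = y·sinθ with sinθ = 0.906308.
With the apex down, the centroid sits h/3 = 1.4/3 = 0.466667 m below the base (the top edge), so y_c = 0.349 + 0.466667 = 0.815667 m and h_c = 0.815667 × 0.906308 = 0.739246 m.
A = ½ × 2.98 × 1.4 = 2.086 m².
Resultant F = γ·h_c·A = 10.9872 × 0.739246 × 2.086 = 16.943 kN.
I_c = b·h³/36 = 2.98 × 1.4³/36 = 0.227142 m⁴.
Centre of pressure: y_p = y_c + I_c/(y_c·A) = 0.815667 + 0.227142/(0.815667 × 2.086) = 0.815667 + 0.133497 = 0.949164 m along the plane.
Vertically, h_p = y_p·sinθ = 0.949164 × 0.906308 = 0.860235 m.

h_p = 0.86 m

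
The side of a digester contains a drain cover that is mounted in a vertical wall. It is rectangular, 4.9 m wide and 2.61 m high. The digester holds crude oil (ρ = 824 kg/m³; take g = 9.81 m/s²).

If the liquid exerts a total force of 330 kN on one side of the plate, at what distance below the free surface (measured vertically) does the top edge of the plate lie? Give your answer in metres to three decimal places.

γ = ρg = 824 × 9.81 / 1000 = 8.08344 kN/m³.
A = 4.9 × 2.61 = 12.789 m².
From F = γ·h_c·A, the centroid depth is h_c = 330/(8.08344 × 12.789) = 3.19213 m.
The centroid lies 2.61/2 = 1.305 m below the top edge, so the top edge sits at h_top = 3.19213 − 1.305 = 1.88713 m below the surface.

d_top ≈ 1.887 m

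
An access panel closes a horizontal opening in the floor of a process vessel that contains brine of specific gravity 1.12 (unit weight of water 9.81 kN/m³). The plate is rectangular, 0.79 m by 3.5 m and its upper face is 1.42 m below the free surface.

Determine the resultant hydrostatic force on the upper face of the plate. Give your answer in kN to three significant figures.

F ≈ 43.1 kN

γ = 1.12 × 9.81 = 10.9872 kN/m³.
The plate is horizontal, so pressure is uniform at p = γ·h = 10.9872 × 1.42 = 15.6018 kN/m².
A = 0.79 × 3.5 = 2.765 m².
F = p·A = 15.6018 × 2.765 = 43.139 kN.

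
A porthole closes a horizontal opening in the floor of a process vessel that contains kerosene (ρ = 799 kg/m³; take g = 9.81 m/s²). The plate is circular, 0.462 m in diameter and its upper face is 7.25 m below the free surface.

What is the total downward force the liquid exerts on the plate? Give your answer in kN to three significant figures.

γ = ρg = 799 × 9.81 / 1000 = 7.83819 kN/m³.
The plate is horizontal, so pressure is uniform at p = γ·h = 7.83819 × 7.25 = 56.8269 kN/m².
A = π(0.231)² = 0.167639 m².
F = p·A = 56.8269 × 0.167639 = 9.5264 kN.

F ≈ 9.53 kN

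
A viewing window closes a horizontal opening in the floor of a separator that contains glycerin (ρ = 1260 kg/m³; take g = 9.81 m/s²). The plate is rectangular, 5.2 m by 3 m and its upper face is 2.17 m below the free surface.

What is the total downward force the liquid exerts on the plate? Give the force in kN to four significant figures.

F ≈ 418.4 kN

γ = ρg = 1260 × 9.81 / 1000 = 12.3606 kN/m³.
The plate is horizontal, so pressure is uniform at p = γ·h = 12.3606 × 2.17 = 26.8225 kN/m².
A = 5.2 × 3 = 15.6 m².
F = p·A = 26.8225 × 15.6 = 418.431 kN.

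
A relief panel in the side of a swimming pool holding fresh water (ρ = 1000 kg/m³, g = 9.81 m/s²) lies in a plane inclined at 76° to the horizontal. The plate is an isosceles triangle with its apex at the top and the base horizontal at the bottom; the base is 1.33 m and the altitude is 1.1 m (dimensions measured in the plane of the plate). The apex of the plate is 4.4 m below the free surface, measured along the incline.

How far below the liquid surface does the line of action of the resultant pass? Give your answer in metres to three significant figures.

γ = ρg = 1000 × 9.81 = 9810 N/m³ = 9.81 kN/m³.
Let θ = 76° be the plate's angle to the horizontal; measure y along the incline from where the plane meets the free surface. Vertical depth h = y·sinθ with sinθ = 0.970296.
With the apex up, the centroid sits 2h/3 = 2 × 1.1/3 = 0.733333 m below the apex, so y_c = 4.4 + 0.733333 = 5.13333 m and h_c = 5.13333 × 0.970296 = 4.98085 m.
A = ½ × 1.33 × 1.1 = 0.7315 m².
Resultant F = γ·h_c·A = 9.81 × 4.98085 × 0.7315 = 35.7427 kN.
I_c = b·h³/36 = 1.33 × 1.1³/36 = 0.0491731 m⁴.
Centre of pressure: y_p = y_c + I_c/(y_c·A) = 5.13333 + 0.0491731/(5.13333 × 0.7315) = 5.13333 + 0.0130953 = 5.14643 m along the plane.
Vertically, h_p = y_p·sinθ = 5.14643 × 0.970296 = 4.99356 m.

h_p = 4.99 m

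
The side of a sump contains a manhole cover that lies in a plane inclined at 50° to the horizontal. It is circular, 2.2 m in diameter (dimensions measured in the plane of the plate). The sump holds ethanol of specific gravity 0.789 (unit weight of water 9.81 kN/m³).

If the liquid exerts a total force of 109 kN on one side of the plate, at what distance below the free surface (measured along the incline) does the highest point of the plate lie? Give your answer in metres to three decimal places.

γ = 0.789 × 9.81 = 7.74009 kN/m³.
A = π(1.1)² = 3.80133 m².
From F = γ·h_c·A, the centroid depth is h_c = 109/(7.74009 × 3.80133) = 3.70463 m.
Let θ = 50° be the plate's angle to the horizontal; measure y along the incline from where the plane meets the free surface. Vertical depth h = y·sinθ with sinθ = 0.766044.
Along the incline, y_c = h_c/sinθ = 3.70463/0.766044 = 4.83605 m.
The centroid is at the centre, 1.1 m below the top of the plate, so the highest point sits at y_top = 4.83605 − 1.1 = 3.73605 m along the incline.

y_top ≈ 3.736 m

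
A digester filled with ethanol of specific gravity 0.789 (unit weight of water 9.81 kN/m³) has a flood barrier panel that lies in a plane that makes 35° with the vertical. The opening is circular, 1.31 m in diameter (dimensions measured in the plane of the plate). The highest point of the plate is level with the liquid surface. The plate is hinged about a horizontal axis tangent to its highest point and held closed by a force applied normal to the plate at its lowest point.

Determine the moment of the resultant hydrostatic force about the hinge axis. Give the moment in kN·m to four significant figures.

γ = 0.789 × 9.81 = 7.74009 kN/m³.
The plate makes 35° with the vertical, i.e. θ = 90° − 35° = 55° to the horizontal. Measuring y along the incline from the free-surface line, vertical depth h = y·sinθ with sinθ = 0.819152.
The centroid is at the centre, 0.655 m below the top of the plate, so y_c = 0.655 m and h_c = 0.655 × 0.819152 = 0.536545 m.
A = π(0.655)² = 1.34782 m².
Resultant F = γ·h_c·A = 7.74009 × 0.536545 × 1.34782 = 5.59737 kN.
I_c = πr⁴/4 = π × 0.655⁴/4 = 0.144562 m⁴.
Centre of pressure: y_p = y_c + I_c/(y_c·A) = 0.655 + 0.144562/(0.655 × 1.34782) = 0.655 + 0.16375 = 0.81875 m along the plane.
The resultant acts 0.655 + 0.16375 = 0.81875 m (along the plate) below the hinge at the top edge, so the moment about the hinge is M = F × 0.81875 = 5.59737 × 0.81875 = 4.58285 kN·m.

M ≈ 4.583 kN·m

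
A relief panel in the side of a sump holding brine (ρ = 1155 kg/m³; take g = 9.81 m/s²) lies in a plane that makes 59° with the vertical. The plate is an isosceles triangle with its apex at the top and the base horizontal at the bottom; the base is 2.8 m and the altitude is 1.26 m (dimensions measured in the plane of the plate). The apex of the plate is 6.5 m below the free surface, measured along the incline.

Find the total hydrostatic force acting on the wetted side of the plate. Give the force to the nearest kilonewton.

γ = ρg = 1155 × 9.81 / 1000 = 11.33055 kN/m³.
The plate makes 59° with the vertical, i.e. θ = 90° − 59° = 31° to the horizontal. Measuring y along the incline from the free-surface line, vertical depth h = y·sinθ with sinθ = 0.515038.
With the apex up, the centroid sits 2h/3 = 2 × 1.26/3 = 0.84 m below the apex, so y_c = 6.5 + 0.84 = 7.34 m and h_c = 7.34 × 0.515038 = 3.78038 m.
A = ½ × 2.8 × 1.26 = 1.764 m².
Resultant F = γ·h_c·A = 11.33055 × 3.78038 × 1.764 = 75.5588 kN.

F ≈ 76 kN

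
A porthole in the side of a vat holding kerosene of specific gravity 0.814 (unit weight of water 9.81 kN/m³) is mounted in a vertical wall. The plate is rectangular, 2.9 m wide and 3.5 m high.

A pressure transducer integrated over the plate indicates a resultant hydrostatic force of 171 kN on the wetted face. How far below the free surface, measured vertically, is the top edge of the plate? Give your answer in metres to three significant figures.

d_top ≈ 0.360 m

γ = 0.814 × 9.81 = 7.98534 kN/m³.
A = 2.9 × 3.5 = 10.15 m².
From F = γ·h_c·A, the centroid depth is h_c = 171/(7.98534 × 10.15) = 2.10978 m.
The centroid lies 3.5/2 = 1.75 m below the top edge, so the top edge sits at h_top = 2.10978 − 1.75 = 0.35978 m below the surface.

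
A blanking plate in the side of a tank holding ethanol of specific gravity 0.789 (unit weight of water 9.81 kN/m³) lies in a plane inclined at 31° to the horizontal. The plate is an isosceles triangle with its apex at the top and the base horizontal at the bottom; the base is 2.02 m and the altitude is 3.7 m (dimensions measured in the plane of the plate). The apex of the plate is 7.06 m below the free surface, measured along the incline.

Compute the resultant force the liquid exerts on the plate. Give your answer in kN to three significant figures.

γ = 0.789 × 9.81 = 7.74009 kN/m³.
Let θ = 31° be the plate's angle to the horizontal; measure y along the incline from where the plane meets the free surface. Vertical depth h = y·sinθ with sinθ = 0.515038.
With the apex up, the centroid sits 2h/3 = 2 × 3.7/3 = 2.46667 m below the apex, so y_c = 7.06 + 2.46667 = 9.52667 m and h_c = 9.52667 × 0.515038 = 4.9066 m.
A = ½ × 2.02 × 3.7 = 3.737 m².
Resultant F = γ·h_c·A = 7.74009 × 4.9066 × 3.737 = 141.922 kN.

F ≈ 142 kN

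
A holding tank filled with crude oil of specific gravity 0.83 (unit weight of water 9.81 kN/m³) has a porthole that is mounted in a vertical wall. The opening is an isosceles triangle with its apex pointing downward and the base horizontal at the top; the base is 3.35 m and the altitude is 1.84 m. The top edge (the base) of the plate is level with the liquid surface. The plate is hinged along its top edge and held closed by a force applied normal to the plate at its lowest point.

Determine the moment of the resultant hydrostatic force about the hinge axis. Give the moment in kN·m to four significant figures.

γ = 0.83 × 9.81 = 8.1423 kN/m³.
With the apex down, the centroid sits h/3 = 1.84/3 = 0.613333 m below the base (the top edge), so the centroid depth is h_c = 0.613333 m.
A = ½ × 3.35 × 1.84 = 3.082 m².
Resultant F = γ·h_c·A = 8.1423 × 0.613333 × 3.082 = 15.3913 kN.
I_c = b·h³/36 = 3.35 × 1.84³/36 = 0.57969 m⁴.
Centre of pressure: y_p = y_c + I_c/(y_c·A) = 0.613333 + 0.57969/(0.613333 × 3.082) = 0.613333 + 0.306667 = 0.92 m along the plane.
The resultant acts 0.613333 + 0.306667 = 0.92 m (along the plate) below the hinge at the top edge, so the moment about the hinge is M = F × 0.92 = 15.3913 × 0.92 = 14.16 kN·m.

M ≈ 14.16 kN·m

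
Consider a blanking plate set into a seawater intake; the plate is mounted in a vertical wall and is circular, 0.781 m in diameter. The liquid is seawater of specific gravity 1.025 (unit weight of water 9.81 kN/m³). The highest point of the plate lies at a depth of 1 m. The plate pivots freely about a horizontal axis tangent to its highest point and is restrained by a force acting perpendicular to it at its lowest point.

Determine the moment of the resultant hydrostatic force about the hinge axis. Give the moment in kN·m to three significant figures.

M ≈ 2.80 kN·m

γ = 1.025 × 9.81 = 10.05525 kN/m³.
The centroid is at the centre, 0.3905 m below the top of the plate, so the centroid depth is h_c = 1 + 0.3905 = 1.3905 m.
A = π(0.3905)² = 0.479062 m².
Resultant F = γ·h_c·A = 10.05525 × 1.3905 × 0.479062 = 6.69816 kN.
I_c = πr⁴/4 = π × 0.3905⁴/4 = 0.0182631 m⁴.
Centre of pressure: y_p = y_c + I_c/(y_c·A) = 1.3905 + 0.0182631/(1.3905 × 0.479062) = 1.3905 + 0.0274165 = 1.41792 m along the plane.
The resultant acts 0.3905 + 0.0274165 = 0.417917 m (along the plate) below the hinge at the top edge, so the moment about the hinge is M = F × 0.417917 = 6.69816 × 0.417917 = 2.79927 kN·m.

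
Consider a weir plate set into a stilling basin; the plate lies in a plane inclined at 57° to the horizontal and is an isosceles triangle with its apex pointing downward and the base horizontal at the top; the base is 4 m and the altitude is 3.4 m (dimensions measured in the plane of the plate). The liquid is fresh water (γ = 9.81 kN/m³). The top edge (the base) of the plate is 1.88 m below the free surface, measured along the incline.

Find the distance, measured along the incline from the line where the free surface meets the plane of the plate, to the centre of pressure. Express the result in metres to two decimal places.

y_p = 3.23 m

γ = 9.81 kN/m³.
Let θ = 57° be the plate's angle to the horizontal; measure y along the incline from where the plane meets the free surface. Vertical depth h = y·sinθ with sinθ = 0.838671.
With the apex down, the centroid sits h/3 = 3.4/3 = 1.13333 m below the base (the top edge), so y_c = 1.88 + 1.13333 = 3.01333 m and h_c = 3.01333 × 0.838671 = 2.52719 m.
A = ½ × 4 × 3.4 = 6.8 m².
Resultant F = γ·h_c·A = 9.81 × 2.52719 × 6.8 = 168.584 kN.
I_c = b·h³/36 = 4 × 3.4³/36 = 4.36711 m⁴.
Centre of pressure: y_p = y_c + I_c/(y_c·A) = 3.01333 + 4.36711/(3.01333 × 6.8) = 3.01333 + 0.213127 = 3.22646 m along the plane.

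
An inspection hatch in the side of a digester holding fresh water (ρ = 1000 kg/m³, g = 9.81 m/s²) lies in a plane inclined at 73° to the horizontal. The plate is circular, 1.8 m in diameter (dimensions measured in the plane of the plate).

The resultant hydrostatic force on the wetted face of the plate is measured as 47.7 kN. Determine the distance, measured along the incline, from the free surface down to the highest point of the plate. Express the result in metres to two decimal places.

γ = ρg = 1000 × 9.81 = 9810 N/m³ = 9.81 kN/m³.
A = π(0.9)² = 2.54469 m².
From F = γ·h_c·A, the centroid depth is h_c = 47.7/(9.81 × 2.54469) = 1.9108 m.
Let θ = 73° be the plate's angle to the horizontal; measure y along the incline from where the plane meets the free surface. Vertical depth h = y·sinθ with sinθ = 0.956305.
Along the incline, y_c = h_c/sinθ = 1.9108/0.956305 = 1.99811 m.
The centroid is at the centre, 0.9 m below the top of the plate, so the highest point sits at y_top = 1.99811 − 0.9 = 1.09811 m along the incline.

y_top ≈ 1.10 m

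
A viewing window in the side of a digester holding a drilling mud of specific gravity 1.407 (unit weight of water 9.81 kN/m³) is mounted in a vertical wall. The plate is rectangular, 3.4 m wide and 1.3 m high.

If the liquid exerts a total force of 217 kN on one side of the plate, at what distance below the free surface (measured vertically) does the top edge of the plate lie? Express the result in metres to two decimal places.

γ = 1.407 × 9.81 = 13.80267 kN/m³.
A = 3.4 × 1.3 = 4.42 m².
From F = γ·h_c·A, the centroid depth is h_c = 217/(13.80267 × 4.42) = 3.55692 m.
The centroid lies 1.3/2 = 0.65 m below the top edge, so the top edge sits at h_top = 3.55692 − 0.65 = 2.90692 m below the surface.

d_top ≈ 2.91 m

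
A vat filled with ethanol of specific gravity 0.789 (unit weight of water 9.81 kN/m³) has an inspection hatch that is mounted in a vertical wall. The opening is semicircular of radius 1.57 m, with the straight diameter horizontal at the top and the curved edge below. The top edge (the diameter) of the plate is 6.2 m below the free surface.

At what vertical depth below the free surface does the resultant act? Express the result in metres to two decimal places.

γ = 0.789 × 9.81 = 7.74009 kN/m³.
The centroid of a semicircle lies 4r/(3π) = 0.666329 m from the diameter, here below the top edge, so the centroid depth is h_c = 6.2 + 0.666329 = 6.86633 m.
A = πr²/2 = π × 1.57²/2 = 3.87186 m².
Resultant F = γ·h_c·A = 7.74009 × 6.86633 × 3.87186 = 205.774 kN.
I_c = (π/8 − 8/(9π))·r⁴ = 0.109757 × 1.57⁴ = 0.666854 m⁴.
Centre of pressure: y_p = y_c + I_c/(y_c·A) = 6.86633 + 0.666854/(6.86633 × 3.87186) = 6.86633 + 0.0250834 = 6.89141 m along the plane.

h_p = 6.89 m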